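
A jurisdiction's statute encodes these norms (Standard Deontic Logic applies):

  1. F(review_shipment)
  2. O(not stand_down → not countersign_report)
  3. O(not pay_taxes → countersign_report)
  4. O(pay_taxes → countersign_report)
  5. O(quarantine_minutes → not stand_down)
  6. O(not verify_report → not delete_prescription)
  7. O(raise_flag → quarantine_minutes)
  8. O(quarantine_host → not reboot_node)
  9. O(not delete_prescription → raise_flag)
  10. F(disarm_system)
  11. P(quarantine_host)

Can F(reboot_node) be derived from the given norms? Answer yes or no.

No

Premise 8 is O(quarantine_host → not reboot_node), but O(quarantine_host) is not derivable from the premises (the permission P(quarantine_host) asserts only not O(not quarantine_host), not O(quarantine_host)), so it does not yield O(not reboot_node).
No other premise forces O(not reboot_node). An ideal world satisfying every premise can still have reboot_node true, so F(reboot_node) is not derivable.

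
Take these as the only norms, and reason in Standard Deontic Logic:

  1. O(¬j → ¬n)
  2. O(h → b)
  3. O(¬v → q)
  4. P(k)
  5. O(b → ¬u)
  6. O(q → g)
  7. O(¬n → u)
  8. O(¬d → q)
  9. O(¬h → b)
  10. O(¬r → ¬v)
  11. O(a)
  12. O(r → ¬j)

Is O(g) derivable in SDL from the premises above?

By case analysis on h: premise 2 gives O(h → b) and premise 9 gives O(¬h → b), so O(b) either way.
With premise 5, O(b → ¬u), the K-axiom yields O(¬u).
The contrapositive of premise 7 (O(¬n → u)) is O(¬u → n), and O(¬u) is already established, so O(n).
Premise 1, O(¬j → ¬n), contraposes to O(n → j); with O(n) we get O(j).
Premise 12 is O(r → ¬j); contrapositively O(j → ¬r). Since O(j) holds, K gives O(¬r).
From O(¬r) and premise 10, O(¬r → ¬v), we obtain O(¬v).
With premise 3, O(¬v → q), the K-axiom yields O(q).
From O(q) and premise 6, O(q → g), we obtain O(g).
Premises 4, 8, 11 do not contribute to this derivation.
So O(g) follows.

Yes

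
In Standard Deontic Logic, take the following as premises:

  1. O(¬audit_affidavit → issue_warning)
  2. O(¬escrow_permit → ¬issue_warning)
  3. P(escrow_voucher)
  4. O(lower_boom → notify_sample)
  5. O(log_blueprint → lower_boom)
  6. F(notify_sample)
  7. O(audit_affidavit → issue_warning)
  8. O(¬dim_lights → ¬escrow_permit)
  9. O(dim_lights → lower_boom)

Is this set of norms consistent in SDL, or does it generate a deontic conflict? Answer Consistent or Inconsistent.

Premises 1 and 7 cover both cases: O(¬audit_affidavit → issue_warning) and O(audit_affidavit → issue_warning). Since ¬audit_affidavit ∨ audit_affidavit is a tautology, O(issue_warning) follows.
The contrapositive of premise 2 (O(¬escrow_permit → ¬issue_warning)) is O(issue_warning → escrow_permit), and O(issue_warning) is already established, so O(escrow_permit).
Premise 8 is O(¬dim_lights → ¬escrow_permit); contrapositively O(escrow_permit → dim_lights). Since O(escrow_permit) holds, K gives O(dim_lights).
Premise 9 is O(dim_lights → lower_boom); since O(dim_lights), deontic closure gives O(lower_boom).
With premise 4, O(lower_boom → notify_sample), the K-axiom yields O(notify_sample).
But premise 6, F(notify_sample), means O(¬notify_sample).
We now have both O(notify_sample) and O(¬notify_sample) — notify_sample is simultaneously obligatory and forbidden, violating the D-axiom.

Inconsistent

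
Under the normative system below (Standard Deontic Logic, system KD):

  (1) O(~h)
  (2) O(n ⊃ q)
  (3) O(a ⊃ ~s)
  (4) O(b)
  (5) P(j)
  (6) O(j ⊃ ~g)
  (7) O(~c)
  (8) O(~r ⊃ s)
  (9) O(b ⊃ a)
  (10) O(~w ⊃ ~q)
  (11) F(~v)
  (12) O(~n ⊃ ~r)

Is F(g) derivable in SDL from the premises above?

Premise 6 is O(j ⊃ ~g), but O(j) is not derivable from the premises (the permission P(j) asserts only ~O(~j), not O(j)), so it does not yield O(~g).
No other premise forces O(~g). An ideal world satisfying every premise can still have g true, so F(g) is not derivable.

No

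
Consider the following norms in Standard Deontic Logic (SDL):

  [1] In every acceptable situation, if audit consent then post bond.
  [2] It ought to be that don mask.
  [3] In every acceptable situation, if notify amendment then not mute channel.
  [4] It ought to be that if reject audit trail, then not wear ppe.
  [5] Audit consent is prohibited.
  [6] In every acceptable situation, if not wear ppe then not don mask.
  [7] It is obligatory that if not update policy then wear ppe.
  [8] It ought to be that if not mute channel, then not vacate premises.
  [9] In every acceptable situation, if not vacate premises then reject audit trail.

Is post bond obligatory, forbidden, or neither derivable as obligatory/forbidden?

Neither

Premise 1 is O(audit_consent → post_bond), but O(audit_consent) is not derivable from the premises, so it does not yield O(post_bond).
No premise or chain of K-axiom applications forces O(post_bond), and none forces O(¬post_bond). So post_bond is neither obligatory nor forbidden under these norms.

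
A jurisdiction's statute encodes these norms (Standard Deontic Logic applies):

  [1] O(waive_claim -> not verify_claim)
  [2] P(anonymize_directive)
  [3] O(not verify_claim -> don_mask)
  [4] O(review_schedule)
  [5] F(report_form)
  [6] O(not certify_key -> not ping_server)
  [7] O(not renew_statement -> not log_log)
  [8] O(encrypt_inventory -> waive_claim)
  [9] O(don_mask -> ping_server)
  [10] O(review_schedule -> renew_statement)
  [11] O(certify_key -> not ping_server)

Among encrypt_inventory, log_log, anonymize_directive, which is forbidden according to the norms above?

encrypt_inventory

Premises 6 and 11 are O(not certify_key -> not ping_server) and O(certify_key -> not ping_server); every ideal world satisfies not certify_key or certify_key, so in either case not ping_server holds — hence O(not ping_server).
Premise 9 is O(don_mask -> ping_server); contrapositively O(not ping_server -> not don_mask). Since O(not ping_server) holds, K gives O(not don_mask).
Premise 3 is O(not verify_claim -> don_mask); contrapositively O(not don_mask -> verify_claim). Since O(not don_mask) holds, K gives O(verify_claim).
Premise 1, O(waive_claim -> not verify_claim), contraposes to O(verify_claim -> not waive_claim); with O(verify_claim) we get O(not waive_claim).
Premise 8, O(encrypt_inventory -> waive_claim), contraposes to O(not waive_claim -> not encrypt_inventory); with O(not waive_claim) we get O(not encrypt_inventory).
So O(not encrypt_inventory) holds, i.e. encrypt_inventory is forbidden. None of the other listed options is forbidden under the premises.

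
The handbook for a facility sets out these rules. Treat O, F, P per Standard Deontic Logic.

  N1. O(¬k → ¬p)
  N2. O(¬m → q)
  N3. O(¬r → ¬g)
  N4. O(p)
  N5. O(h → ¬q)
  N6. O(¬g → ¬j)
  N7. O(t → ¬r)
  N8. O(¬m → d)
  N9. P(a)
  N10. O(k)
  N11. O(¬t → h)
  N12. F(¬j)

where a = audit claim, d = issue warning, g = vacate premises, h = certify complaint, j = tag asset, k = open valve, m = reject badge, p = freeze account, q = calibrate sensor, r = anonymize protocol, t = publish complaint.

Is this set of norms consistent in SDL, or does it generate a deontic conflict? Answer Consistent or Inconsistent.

Consistent

Premise 1 is O(¬k → ¬p), but O(¬k) is not derivable from the premises, so it does not yield O(¬p).
So O(¬p) is not derivable, and the apparent clash with O(p) does not arise.
A world satisfying every obligation exists (e.g. a=false, d=false, g=true, h=true, j=true, k=true, m=true, p=true, q=false, r=true, t=false); no atom is both obligatory and forbidden, so the set is consistent.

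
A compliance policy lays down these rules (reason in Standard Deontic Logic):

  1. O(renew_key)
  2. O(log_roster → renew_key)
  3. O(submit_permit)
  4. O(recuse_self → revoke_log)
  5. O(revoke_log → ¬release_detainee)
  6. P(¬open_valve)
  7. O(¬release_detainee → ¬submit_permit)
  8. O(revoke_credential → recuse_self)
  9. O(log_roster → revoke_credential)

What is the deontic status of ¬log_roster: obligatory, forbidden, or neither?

Premise 3 states O(submit_permit) outright.
Premise 7, O(¬release_detainee → ¬submit_permit), contraposes to O(submit_permit → release_detainee); with O(submit_permit) we get O(release_detainee).
Premise 5 is O(revoke_log → ¬release_detainee); contrapositively O(release_detainee → ¬revoke_log). Since O(release_detainee) holds, K gives O(¬revoke_log).
Premise 4, O(recuse_self → revoke_log), contraposes to O(¬revoke_log → ¬recuse_self); with O(¬revoke_log) we get O(¬recuse_self).
Premise 8 is O(revoke_credential → recuse_self); contrapositively O(¬recuse_self → ¬revoke_credential). Since O(¬recuse_self) holds, K gives O(¬revoke_credential).
Premise 9, O(log_roster → revoke_credential), contraposes to O(¬revoke_credential → ¬log_roster); with O(¬revoke_credential) we get O(¬log_roster).
Premises 1, 2, 6 do not contribute to this derivation.
Hence ¬log_roster is obligatory.

Obligatory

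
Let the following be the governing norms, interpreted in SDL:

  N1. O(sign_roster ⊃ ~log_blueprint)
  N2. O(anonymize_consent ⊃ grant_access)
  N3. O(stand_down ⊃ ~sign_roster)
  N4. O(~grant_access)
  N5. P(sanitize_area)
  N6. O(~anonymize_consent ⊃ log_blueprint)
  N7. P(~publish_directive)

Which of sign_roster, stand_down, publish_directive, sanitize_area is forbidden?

sign_roster

Premise 4 gives O(~grant_access).
Premise 2, O(anonymize_consent ⊃ grant_access), contraposes to O(~grant_access ⊃ ~anonymize_consent); with O(~grant_access) we get O(~anonymize_consent).
Applying K to premise 6 (O(~anonymize_consent ⊃ log_blueprint)) and O(~anonymize_consent) yields O(log_blueprint).
Premise 1 is O(sign_roster ⊃ ~log_blueprint); contrapositively O(log_blueprint ⊃ ~sign_roster). Since O(log_blueprint) holds, K gives O(~sign_roster).
So O(~sign_roster) holds, i.e. sign_roster is forbidden. None of the other listed options is forbidden under the premises.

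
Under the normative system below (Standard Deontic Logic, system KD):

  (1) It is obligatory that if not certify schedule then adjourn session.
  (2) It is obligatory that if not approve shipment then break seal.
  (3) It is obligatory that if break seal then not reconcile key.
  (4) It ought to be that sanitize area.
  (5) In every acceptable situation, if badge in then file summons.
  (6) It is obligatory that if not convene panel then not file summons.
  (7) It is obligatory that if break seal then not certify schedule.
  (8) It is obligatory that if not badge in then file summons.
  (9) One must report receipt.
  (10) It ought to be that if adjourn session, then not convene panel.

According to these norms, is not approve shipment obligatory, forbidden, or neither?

Premises 8 and 5 are O(¬badge_in → file_summons) and O(badge_in → file_summons); every ideal world satisfies ¬badge_in or badge_in, so in either case file_summons holds — hence O(file_summons).
Premise 6 is O(¬convene_panel → ¬file_summons); contrapositively O(file_summons → convene_panel). Since O(file_summons) holds, K gives O(convene_panel).
Premise 10, O(adjourn_session → ¬convene_panel), contraposes to O(convene_panel → ¬adjourn_session); with O(convene_panel) we get O(¬adjourn_session).
Premise 1, O(¬certify_schedule → adjourn_session), contraposes to O(¬adjourn_session → certify_schedule); with O(¬adjourn_session) we get O(certify_schedule).
Premise 7 is O(break_seal → ¬certify_schedule); contrapositively O(certify_schedule → ¬break_seal). Since O(certify_schedule) holds, K gives O(¬break_seal).
The contrapositive of premise 2 (O(¬approve_shipment → break_seal)) is O(¬break_seal → approve_shipment), and O(¬break_seal) is already established, so O(approve_shipment).
Premises 3, 4, 9 do not contribute to this derivation.
Thus O(approve_shipment), which is F(¬approve_shipment): ¬approve_shipment is forbidden.

Forbidden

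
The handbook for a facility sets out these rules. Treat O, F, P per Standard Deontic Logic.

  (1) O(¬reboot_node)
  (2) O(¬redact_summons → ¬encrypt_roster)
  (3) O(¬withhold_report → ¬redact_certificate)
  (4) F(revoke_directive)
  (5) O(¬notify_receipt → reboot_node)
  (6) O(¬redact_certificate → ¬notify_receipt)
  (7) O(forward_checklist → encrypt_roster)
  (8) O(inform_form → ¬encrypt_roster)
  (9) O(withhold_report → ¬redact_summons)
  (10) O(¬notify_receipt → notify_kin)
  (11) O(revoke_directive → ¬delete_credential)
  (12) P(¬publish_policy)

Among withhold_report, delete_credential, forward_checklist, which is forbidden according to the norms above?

From premise 1 we have O(¬reboot_node).
Premise 5, O(¬notify_receipt → reboot_node), contraposes to O(¬reboot_node → notify_receipt); with O(¬reboot_node) we get O(notify_receipt).
Premise 6 is O(¬redact_certificate → ¬notify_receipt); contrapositively O(notify_receipt → redact_certificate). Since O(notify_receipt) holds, K gives O(redact_certificate).
Premise 3, O(¬withhold_report → ¬redact_certificate), contraposes to O(redact_certificate → withhold_report); with O(redact_certificate) we get O(withhold_report).
From O(withhold_report) and premise 9, O(withhold_report → ¬redact_summons), we obtain O(¬redact_summons).
Applying K to premise 2 (O(¬redact_summons → ¬encrypt_roster)) and O(¬redact_summons) yields O(¬encrypt_roster).
Premise 7, O(forward_checklist → encrypt_roster), contraposes to O(¬encrypt_roster → ¬forward_checklist); with O(¬encrypt_roster) we get O(¬forward_checklist).
So O(¬forward_checklist) holds, i.e. forward_checklist is forbidden. None of the other listed options is forbidden under the premises.

forward_checklist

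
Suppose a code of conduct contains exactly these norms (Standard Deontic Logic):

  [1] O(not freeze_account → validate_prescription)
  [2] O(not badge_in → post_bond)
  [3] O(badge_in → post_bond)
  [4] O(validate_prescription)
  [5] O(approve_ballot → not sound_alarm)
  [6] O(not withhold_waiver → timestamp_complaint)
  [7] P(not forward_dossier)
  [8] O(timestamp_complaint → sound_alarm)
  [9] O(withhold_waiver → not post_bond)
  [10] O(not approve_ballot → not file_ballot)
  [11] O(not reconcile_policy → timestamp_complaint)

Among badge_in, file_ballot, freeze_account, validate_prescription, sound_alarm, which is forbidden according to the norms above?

file_ballot

Premises 2 and 3 are O(not badge_in → post_bond) and O(badge_in → post_bond); every ideal world satisfies not badge_in or badge_in, so in either case post_bond holds — hence O(post_bond).
The contrapositive of premise 9 (O(withhold_waiver → not post_bond)) is O(post_bond → not withhold_waiver), and O(post_bond) is already established, so O(not withhold_waiver).
From O(not withhold_waiver) and premise 6, O(not withhold_waiver → timestamp_complaint), we obtain O(timestamp_complaint).
Premise 8 is O(timestamp_complaint → sound_alarm); since O(timestamp_complaint), deontic closure gives O(sound_alarm).
Premise 5 is O(approve_ballot → not sound_alarm); contrapositively O(sound_alarm → not approve_ballot). Since O(sound_alarm) holds, K gives O(not approve_ballot).
Applying K to premise 10 (O(not approve_ballot → not file_ballot)) and O(not approve_ballot) yields O(not file_ballot).
So O(not file_ballot) holds, i.e. file_ballot is forbidden. None of the other listed options is forbidden under the premises.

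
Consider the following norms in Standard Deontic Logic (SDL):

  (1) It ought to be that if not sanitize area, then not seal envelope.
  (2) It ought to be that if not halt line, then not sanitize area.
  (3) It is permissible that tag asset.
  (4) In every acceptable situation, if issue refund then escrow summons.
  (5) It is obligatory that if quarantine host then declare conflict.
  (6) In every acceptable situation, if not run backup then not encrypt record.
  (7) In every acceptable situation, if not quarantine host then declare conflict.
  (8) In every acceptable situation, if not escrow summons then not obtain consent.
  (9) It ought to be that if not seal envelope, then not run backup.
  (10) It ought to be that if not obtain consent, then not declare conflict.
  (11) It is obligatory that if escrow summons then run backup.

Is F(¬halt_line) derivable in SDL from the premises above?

By case analysis on ¬quarantine_host: premise 7 gives O(¬quarantine_host → declare_conflict) and premise 5 gives O(quarantine_host → declare_conflict), so O(declare_conflict) either way.
The contrapositive of premise 10 (O(¬obtain_consent → ¬declare_conflict)) is O(declare_conflict → obtain_consent), and O(declare_conflict) is already established, so O(obtain_consent).
The contrapositive of premise 8 (O(¬escrow_summons → ¬obtain_consent)) is O(obtain_consent → escrow_summons), and O(obtain_consent) is already established, so O(escrow_summons).
Applying K to premise 11 (O(escrow_summons → run_backup)) and O(escrow_summons) yields O(run_backup).
Premise 9 is O(¬seal_envelope → ¬run_backup); contrapositively O(run_backup → seal_envelope). Since O(run_backup) holds, K gives O(seal_envelope).
Premise 1, O(¬sanitize_area → ¬seal_envelope), contraposes to O(seal_envelope → sanitize_area); with O(seal_envelope) we get O(sanitize_area).
Premise 2, O(¬halt_line → ¬sanitize_area), contraposes to O(sanitize_area → halt_line); with O(sanitize_area) we get O(halt_line).
Premises 3, 4, 6 do not contribute to this derivation.
So O(halt_line) holds, i.e. F(¬halt_line). The claim follows.

Yes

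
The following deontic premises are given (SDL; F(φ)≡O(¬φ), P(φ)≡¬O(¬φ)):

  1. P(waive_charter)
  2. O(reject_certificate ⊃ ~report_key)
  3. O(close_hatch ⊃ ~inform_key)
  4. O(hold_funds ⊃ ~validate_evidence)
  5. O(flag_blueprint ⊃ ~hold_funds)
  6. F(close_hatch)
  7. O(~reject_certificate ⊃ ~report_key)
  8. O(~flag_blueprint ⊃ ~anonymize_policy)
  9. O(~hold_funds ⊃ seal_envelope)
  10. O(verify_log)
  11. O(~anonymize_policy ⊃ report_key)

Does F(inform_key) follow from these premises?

No

Premise 3 is O(close_hatch ⊃ ~inform_key), but O(close_hatch) is not derivable from the premises, so it does not yield O(~inform_key).
No other premise forces O(~inform_key). An ideal world satisfying every premise can still have inform_key true, so F(inform_key) is not derivable.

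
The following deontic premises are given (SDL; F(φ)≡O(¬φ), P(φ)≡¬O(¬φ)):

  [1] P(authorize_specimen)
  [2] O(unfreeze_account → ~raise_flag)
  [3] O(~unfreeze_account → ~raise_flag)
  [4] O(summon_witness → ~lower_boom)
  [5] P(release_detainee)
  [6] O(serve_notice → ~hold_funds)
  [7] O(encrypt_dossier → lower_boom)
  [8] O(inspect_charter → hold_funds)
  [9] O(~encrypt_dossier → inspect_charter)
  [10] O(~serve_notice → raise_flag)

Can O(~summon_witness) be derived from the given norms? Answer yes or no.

Premises 2 and 3 cover both cases: O(unfreeze_account → ~raise_flag) and O(~unfreeze_account → ~raise_flag). Since unfreeze_account ∨ ~unfreeze_account is a tautology, O(~raise_flag) follows.
Premise 10 is O(~serve_notice → raise_flag); contrapositively O(~raise_flag → serve_notice). Since O(~raise_flag) holds, K gives O(serve_notice).
Applying K to premise 6 (O(serve_notice → ~hold_funds)) and O(serve_notice) yields O(~hold_funds).
Premise 8, O(inspect_charter → hold_funds), contraposes to O(~hold_funds → ~inspect_charter); with O(~hold_funds) we get O(~inspect_charter).
Premise 9 is O(~encrypt_dossier → inspect_charter); contrapositively O(~inspect_charter → encrypt_dossier). Since O(~inspect_charter) holds, K gives O(encrypt_dossier).
From O(encrypt_dossier) and premise 7, O(encrypt_dossier → lower_boom), we obtain O(lower_boom).
Premise 4 is O(summon_witness → ~lower_boom); contrapositively O(lower_boom → ~summon_witness). Since O(lower_boom) holds, K gives O(~summon_witness).
Premises 1, 5 do not contribute to this derivation.
So O(~summon_witness) follows.

Yes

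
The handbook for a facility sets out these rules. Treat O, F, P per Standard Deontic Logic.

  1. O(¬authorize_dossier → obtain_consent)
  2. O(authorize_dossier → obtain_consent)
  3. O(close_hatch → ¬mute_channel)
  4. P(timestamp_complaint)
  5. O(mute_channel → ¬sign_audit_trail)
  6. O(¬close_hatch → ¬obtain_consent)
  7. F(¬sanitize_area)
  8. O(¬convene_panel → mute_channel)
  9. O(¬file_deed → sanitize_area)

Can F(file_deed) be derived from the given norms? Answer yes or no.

Premise 9 is O(¬file_deed → sanitize_area); even if O(sanitize_area) held, inferring O(¬file_deed) would be affirming the consequent — invalid.
No other premise forces O(¬file_deed). An ideal world satisfying every premise can still have file_deed true, so F(file_deed) is not derivable.

No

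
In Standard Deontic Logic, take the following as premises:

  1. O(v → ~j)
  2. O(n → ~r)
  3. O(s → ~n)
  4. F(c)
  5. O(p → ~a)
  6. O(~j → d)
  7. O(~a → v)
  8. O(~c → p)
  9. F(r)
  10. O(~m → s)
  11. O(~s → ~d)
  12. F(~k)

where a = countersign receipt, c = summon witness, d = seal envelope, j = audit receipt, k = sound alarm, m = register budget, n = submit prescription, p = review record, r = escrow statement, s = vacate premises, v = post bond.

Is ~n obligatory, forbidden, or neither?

Premise 4, F(c), is equivalent to O(~c).
From O(~c) and premise 8, O(~c → p), we obtain O(p).
Applying K to premise 5 (O(p → ~a)) and O(p) yields O(~a).
With premise 7, O(~a → v), the K-axiom yields O(v).
Applying K to premise 1 (O(v → ~j)) and O(v) yields O(~j).
With premise 6, O(~j → d), the K-axiom yields O(d).
Premise 11, O(~s → ~d), contraposes to O(d → s); with O(d) we get O(s).
Premise 3 is O(s → ~n); since O(s), deontic closure gives O(~n).
Premises 2, 9, 10, 12 do not contribute to this derivation.
Hence ~n is obligatory.

Obligatory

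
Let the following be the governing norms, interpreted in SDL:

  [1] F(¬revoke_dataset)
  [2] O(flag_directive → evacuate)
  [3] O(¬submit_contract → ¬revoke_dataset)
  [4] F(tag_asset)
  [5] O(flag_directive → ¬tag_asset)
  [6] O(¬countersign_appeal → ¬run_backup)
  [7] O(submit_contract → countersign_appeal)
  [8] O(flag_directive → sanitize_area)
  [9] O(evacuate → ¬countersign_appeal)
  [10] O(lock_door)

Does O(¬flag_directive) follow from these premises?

Premise 1 is F(¬revoke_dataset), i.e. O(revoke_dataset).
The contrapositive of premise 3 (O(¬submit_contract → ¬revoke_dataset)) is O(revoke_dataset → submit_contract), and O(revoke_dataset) is already established, so O(submit_contract).
Premise 7 is O(submit_contract → countersign_appeal); since O(submit_contract), deontic closure gives O(countersign_appeal).
Premise 9 is O(evacuate → ¬countersign_appeal); contrapositively O(countersign_appeal → ¬evacuate). Since O(countersign_appeal) holds, K gives O(¬evacuate).
Premise 2 is O(flag_directive → evacuate); contrapositively O(¬evacuate → ¬flag_directive). Since O(¬evacuate) holds, K gives O(¬flag_directive).
Premises 4, 5, 6, 8, 10 do not contribute to this derivation.
So O(¬flag_directive) follows.

Yes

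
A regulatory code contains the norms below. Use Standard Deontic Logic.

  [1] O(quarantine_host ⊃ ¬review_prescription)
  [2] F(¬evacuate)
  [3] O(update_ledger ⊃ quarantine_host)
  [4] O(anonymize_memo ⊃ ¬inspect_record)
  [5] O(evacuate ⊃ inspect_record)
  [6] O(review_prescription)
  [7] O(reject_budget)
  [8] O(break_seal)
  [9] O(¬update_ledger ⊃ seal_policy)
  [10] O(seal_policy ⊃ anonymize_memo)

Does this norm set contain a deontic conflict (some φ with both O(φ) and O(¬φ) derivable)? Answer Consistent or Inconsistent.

Inconsistent

Premise 2, F(¬evacuate), is equivalent to O(evacuate).
Premise 5 is O(evacuate ⊃ inspect_record); since O(evacuate), deontic closure gives O(inspect_record).
Premise 4, O(anonymize_memo ⊃ ¬inspect_record), contraposes to O(inspect_record ⊃ ¬anonymize_memo); with O(inspect_record) we get O(¬anonymize_memo).
The contrapositive of premise 10 (O(seal_policy ⊃ anonymize_memo)) is O(¬anonymize_memo ⊃ ¬seal_policy), and O(¬anonymize_memo) is already established, so O(¬seal_policy).
The contrapositive of premise 9 (O(¬update_ledger ⊃ seal_policy)) is O(¬seal_policy ⊃ update_ledger), and O(¬seal_policy) is already established, so O(update_ledger).
From O(update_ledger) and premise 3, O(update_ledger ⊃ quarantine_host), we obtain O(quarantine_host).
From O(quarantine_host) and premise 1, O(quarantine_host ⊃ ¬review_prescription), we obtain O(¬review_prescription).
However, premise 6 gives O(review_prescription).
We now have both O(¬review_prescription) and O(review_prescription) — review_prescription is simultaneously obligatory and forbidden, violating the D-axiom.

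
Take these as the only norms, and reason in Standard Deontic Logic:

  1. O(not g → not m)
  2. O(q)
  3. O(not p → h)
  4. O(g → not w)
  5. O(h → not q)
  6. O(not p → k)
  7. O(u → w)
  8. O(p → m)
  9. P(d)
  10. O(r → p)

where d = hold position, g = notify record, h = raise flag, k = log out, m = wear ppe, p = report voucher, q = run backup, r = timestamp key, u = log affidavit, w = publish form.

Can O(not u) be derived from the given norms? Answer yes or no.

Premise 2 states O(q) outright.
Premise 5, O(h → not q), contraposes to O(q → not h); with O(q) we get O(not h).
Premise 3 is O(not p → h); contrapositively O(not h → p). Since O(not h) holds, K gives O(p).
With premise 8, O(p → m), the K-axiom yields O(m).
Premise 1 is O(not g → not m); contrapositively O(m → g). Since O(m) holds, K gives O(g).
Premise 4 is O(g → not w); since O(g), deontic closure gives O(not w).
Premise 7, O(u → w), contraposes to O(not w → not u); with O(not w) we get O(not u).
Premises 6, 9, 10 do not contribute to this derivation.
So O(not u) follows.

Yes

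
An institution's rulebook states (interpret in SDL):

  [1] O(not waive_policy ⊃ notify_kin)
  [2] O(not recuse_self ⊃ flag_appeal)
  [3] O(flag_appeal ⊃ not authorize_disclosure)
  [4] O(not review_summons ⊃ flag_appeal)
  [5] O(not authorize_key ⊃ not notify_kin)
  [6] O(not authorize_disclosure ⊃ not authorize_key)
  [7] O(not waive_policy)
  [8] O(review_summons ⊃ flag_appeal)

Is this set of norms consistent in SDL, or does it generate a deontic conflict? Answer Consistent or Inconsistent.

Premises 8 and 4 are O(review_summons ⊃ flag_appeal) and O(not review_summons ⊃ flag_appeal); every ideal world satisfies review_summons or not review_summons, so in either case flag_appeal holds — hence O(flag_appeal).
With premise 3, O(flag_appeal ⊃ not authorize_disclosure), the K-axiom yields O(not authorize_disclosure).
Premise 6 is O(not authorize_disclosure ⊃ not authorize_key); since O(not authorize_disclosure), deontic closure gives O(not authorize_key).
Premise 5 is O(not authorize_key ⊃ not notify_kin); since O(not authorize_key), deontic closure gives O(not notify_kin).
Premise 1 is O(not waive_policy ⊃ notify_kin); contrapositively O(not notify_kin ⊃ waive_policy). Since O(not notify_kin) holds, K gives O(waive_policy).
However, premise 7 gives O(not waive_policy).
We now have both O(waive_policy) and O(not waive_policy) — waive_policy is simultaneously obligatory and forbidden, violating the D-axiom.

Inconsistent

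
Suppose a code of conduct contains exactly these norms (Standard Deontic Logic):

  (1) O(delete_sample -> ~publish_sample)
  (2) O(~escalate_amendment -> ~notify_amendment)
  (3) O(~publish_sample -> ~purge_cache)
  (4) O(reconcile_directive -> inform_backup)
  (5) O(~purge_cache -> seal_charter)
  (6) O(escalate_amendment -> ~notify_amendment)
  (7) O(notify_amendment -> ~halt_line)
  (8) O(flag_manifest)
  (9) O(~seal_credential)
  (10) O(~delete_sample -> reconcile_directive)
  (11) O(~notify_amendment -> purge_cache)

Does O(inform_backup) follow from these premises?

Yes

Premises 2 and 6 cover both cases: O(~escalate_amendment -> ~notify_amendment) and O(escalate_amendment -> ~notify_amendment). Since ~escalate_amendment ∨ escalate_amendment is a tautology, O(~notify_amendment) follows.
With premise 11, O(~notify_amendment -> purge_cache), the K-axiom yields O(purge_cache).
Premise 3 is O(~publish_sample -> ~purge_cache); contrapositively O(purge_cache -> publish_sample). Since O(purge_cache) holds, K gives O(publish_sample).
The contrapositive of premise 1 (O(delete_sample -> ~publish_sample)) is O(publish_sample -> ~delete_sample), and O(publish_sample) is already established, so O(~delete_sample).
From O(~delete_sample) and premise 10, O(~delete_sample -> reconcile_directive), we obtain O(reconcile_directive).
From O(reconcile_directive) and premise 4, O(reconcile_directive -> inform_backup), we obtain O(inform_backup).
Premises 5, 7, 8, 9 do not contribute to this derivation.
So O(inform_backup) follows.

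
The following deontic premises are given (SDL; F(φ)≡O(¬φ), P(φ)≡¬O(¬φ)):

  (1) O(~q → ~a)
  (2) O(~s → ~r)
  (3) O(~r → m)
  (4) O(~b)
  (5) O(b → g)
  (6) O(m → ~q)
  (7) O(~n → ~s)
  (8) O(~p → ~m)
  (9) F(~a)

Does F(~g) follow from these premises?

No

Premise 5 is O(b → g), but O(b) is not derivable from the premises, so it does not yield O(g).
No other premise forces O(g). An ideal world satisfying every premise can still have ~g true, so F(~g) is not derivable.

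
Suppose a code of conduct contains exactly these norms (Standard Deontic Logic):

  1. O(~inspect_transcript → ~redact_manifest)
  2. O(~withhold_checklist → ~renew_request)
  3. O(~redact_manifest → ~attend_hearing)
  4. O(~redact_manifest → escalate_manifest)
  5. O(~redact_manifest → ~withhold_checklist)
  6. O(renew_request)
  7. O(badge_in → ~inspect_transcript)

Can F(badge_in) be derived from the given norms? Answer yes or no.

Yes

Premise 6 states O(renew_request) outright.
Premise 2, O(~withhold_checklist → ~renew_request), contraposes to O(renew_request → withhold_checklist); with O(renew_request) we get O(withhold_checklist).
The contrapositive of premise 5 (O(~redact_manifest → ~withhold_checklist)) is O(withhold_checklist → redact_manifest), and O(withhold_checklist) is already established, so O(redact_manifest).
The contrapositive of premise 1 (O(~inspect_transcript → ~redact_manifest)) is O(redact_manifest → inspect_transcript), and O(redact_manifest) is already established, so O(inspect_transcript).
Premise 7 is O(badge_in → ~inspect_transcript); contrapositively O(inspect_transcript → ~badge_in). Since O(inspect_transcript) holds, K gives O(~badge_in).
Premises 3, 4 do not contribute to this derivation.
So O(~badge_in) holds, i.e. F(badge_in). The claim follows.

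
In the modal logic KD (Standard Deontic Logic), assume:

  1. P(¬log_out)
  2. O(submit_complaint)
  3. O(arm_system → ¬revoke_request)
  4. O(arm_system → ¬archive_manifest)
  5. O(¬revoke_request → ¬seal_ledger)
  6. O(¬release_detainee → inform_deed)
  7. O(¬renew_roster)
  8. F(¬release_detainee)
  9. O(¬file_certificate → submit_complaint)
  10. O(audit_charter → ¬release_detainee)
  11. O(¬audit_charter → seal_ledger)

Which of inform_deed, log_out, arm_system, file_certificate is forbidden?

arm_system

F(¬release_detainee) at premise 8 means O(release_detainee).
Premise 10, O(audit_charter → ¬release_detainee), contraposes to O(release_detainee → ¬audit_charter); with O(release_detainee) we get O(¬audit_charter).
With premise 11, O(¬audit_charter → seal_ledger), the K-axiom yields O(seal_ledger).
The contrapositive of premise 5 (O(¬revoke_request → ¬seal_ledger)) is O(seal_ledger → revoke_request), and O(seal_ledger) is already established, so O(revoke_request).
Premise 3 is O(arm_system → ¬revoke_request); contrapositively O(revoke_request → ¬arm_system). Since O(revoke_request) holds, K gives O(¬arm_system).
So O(¬arm_system) holds, i.e. arm_system is forbidden. None of the other listed options is forbidden under the premises.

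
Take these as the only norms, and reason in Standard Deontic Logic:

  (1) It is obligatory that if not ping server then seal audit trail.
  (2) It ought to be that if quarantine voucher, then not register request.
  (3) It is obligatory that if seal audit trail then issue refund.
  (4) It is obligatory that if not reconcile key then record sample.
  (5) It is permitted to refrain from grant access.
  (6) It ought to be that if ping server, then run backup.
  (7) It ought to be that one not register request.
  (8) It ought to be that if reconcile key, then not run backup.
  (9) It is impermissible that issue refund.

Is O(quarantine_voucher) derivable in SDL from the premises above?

No

Premise 2 is O(quarantine_voucher → ¬register_request); even if O(¬register_request) held, inferring O(quarantine_voucher) would be affirming the consequent — invalid.
No other premise forces O(quarantine_voucher). An ideal world satisfying every premise can still have quarantine_voucher false, so O(quarantine_voucher) is not derivable.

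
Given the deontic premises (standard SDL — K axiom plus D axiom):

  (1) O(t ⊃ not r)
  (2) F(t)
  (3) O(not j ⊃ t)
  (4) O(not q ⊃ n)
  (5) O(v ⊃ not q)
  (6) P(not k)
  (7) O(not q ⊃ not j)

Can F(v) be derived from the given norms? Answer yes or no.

Yes

F(t) at premise 2 means O(not t).
Premise 3 is O(not j ⊃ t); contrapositively O(not t ⊃ j). Since O(not t) holds, K gives O(j).
The contrapositive of premise 7 (O(not q ⊃ not j)) is O(j ⊃ q), and O(j) is already established, so O(q).
The contrapositive of premise 5 (O(v ⊃ not q)) is O(q ⊃ not v), and O(q) is already established, so O(not v).
Premises 1, 4, 6 do not contribute to this derivation.
So O(not v) holds, i.e. F(v). The claim follows.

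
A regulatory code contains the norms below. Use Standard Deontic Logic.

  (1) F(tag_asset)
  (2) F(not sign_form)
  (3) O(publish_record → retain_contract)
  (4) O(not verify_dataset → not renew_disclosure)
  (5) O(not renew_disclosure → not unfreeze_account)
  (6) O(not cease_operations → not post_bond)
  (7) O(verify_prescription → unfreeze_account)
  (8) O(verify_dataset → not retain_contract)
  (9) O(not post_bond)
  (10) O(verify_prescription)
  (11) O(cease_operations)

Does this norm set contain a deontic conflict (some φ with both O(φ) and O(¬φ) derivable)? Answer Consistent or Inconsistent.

Premise 6 is O(not cease_operations → not post_bond); even if O(not post_bond) held, inferring O(not cease_operations) would be affirming the consequent — invalid.
So O(not cease_operations) is not derivable, and the apparent clash with O(cease_operations) does not arise.
A world satisfying every obligation exists (e.g. cease_operations=true, post_bond=false, publish_record=false, renew_disclosure=true, retain_contract=false, sign_form=true, tag_asset=false, unfreeze_account=true, verify_dataset=true, verify_prescription=true); no atom is both obligatory and forbidden, so the set is consistent.

Consistent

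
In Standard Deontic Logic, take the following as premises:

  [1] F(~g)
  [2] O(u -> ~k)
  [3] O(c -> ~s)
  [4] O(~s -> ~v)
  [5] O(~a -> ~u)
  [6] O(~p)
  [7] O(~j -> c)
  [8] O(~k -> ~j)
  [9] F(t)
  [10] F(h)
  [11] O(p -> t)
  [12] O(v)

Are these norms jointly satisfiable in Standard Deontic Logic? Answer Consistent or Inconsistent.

Consistent

Premise 11 is O(p -> t), but O(p) is not derivable from the premises, so it does not yield O(t).
So O(t) is not derivable, and the apparent clash with O(~t) does not arise.
A world satisfying every obligation exists (e.g. a=false, c=false, g=true, h=false, j=true, k=true, p=false, s=true, t=false, u=false, v=true); no atom is both obligatory and forbidden, so the set is consistent.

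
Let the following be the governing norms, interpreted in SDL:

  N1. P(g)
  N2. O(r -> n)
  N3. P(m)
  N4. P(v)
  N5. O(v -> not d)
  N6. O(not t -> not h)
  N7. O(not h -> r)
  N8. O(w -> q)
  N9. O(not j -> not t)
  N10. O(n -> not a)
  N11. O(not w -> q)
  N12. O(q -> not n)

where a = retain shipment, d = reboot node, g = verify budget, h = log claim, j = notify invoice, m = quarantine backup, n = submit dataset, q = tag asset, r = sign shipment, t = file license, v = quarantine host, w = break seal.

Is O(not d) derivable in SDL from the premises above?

No

Premise 5 is O(v -> not d), but O(v) is not derivable from the premises (the permission P(v) asserts only not O(not v), not O(v)), so it does not yield O(not d).
No other premise forces O(not d). An ideal world satisfying every premise can still have not d false, so O(not d) is not derivable.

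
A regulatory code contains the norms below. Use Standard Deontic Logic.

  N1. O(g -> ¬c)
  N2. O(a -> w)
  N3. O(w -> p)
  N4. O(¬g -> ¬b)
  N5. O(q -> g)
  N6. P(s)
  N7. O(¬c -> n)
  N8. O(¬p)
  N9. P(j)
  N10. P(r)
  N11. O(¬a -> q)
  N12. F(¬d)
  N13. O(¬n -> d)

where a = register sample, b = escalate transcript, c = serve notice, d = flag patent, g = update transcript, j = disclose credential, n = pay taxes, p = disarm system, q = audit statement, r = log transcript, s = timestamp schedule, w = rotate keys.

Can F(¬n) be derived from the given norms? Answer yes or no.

Yes

Premise 8 states O(¬p) outright.
Premise 3, O(w -> p), contraposes to O(¬p -> ¬w); with O(¬p) we get O(¬w).
The contrapositive of premise 2 (O(a -> w)) is O(¬w -> ¬a), and O(¬w) is already established, so O(¬a).
With premise 11, O(¬a -> q), the K-axiom yields O(q).
Premise 5 is O(q -> g); since O(q), deontic closure gives O(g).
From O(g) and premise 1, O(g -> ¬c), we obtain O(¬c).
Premise 7 is O(¬c -> n); since O(¬c), deontic closure gives O(n).
Premises 4, 6, 9, 10, 12, 13 do not contribute to this derivation.
So O(n) holds, i.e. F(¬n). The claim follows.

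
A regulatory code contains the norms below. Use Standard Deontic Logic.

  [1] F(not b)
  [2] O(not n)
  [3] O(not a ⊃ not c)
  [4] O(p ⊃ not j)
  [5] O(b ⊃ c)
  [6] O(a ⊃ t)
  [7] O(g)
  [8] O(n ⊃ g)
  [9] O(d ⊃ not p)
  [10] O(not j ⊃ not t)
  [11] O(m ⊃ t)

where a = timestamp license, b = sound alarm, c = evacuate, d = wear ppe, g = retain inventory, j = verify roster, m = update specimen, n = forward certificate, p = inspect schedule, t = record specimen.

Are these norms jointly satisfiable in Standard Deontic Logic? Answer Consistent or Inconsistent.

Premise 8 is O(n ⊃ g); even if O(g) held, inferring O(n) would be affirming the consequent — invalid.
So O(n) is not derivable, and the apparent clash with O(not n) does not arise.
A world satisfying every obligation exists (e.g. a=true, b=true, c=true, d=false, g=true, j=true, m=false, n=false, p=false, t=true); no atom is both obligatory and forbidden, so the set is consistent.

Consistent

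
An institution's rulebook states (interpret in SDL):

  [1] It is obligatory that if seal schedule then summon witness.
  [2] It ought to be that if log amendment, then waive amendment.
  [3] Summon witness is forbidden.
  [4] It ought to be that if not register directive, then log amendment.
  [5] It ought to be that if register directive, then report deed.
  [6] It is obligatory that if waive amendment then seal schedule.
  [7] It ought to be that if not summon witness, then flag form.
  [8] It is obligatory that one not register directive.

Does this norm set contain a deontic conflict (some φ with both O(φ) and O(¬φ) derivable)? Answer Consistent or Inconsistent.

Premise 8 states O(¬register_directive) outright.
With premise 4, O(¬register_directive → log_amendment), the K-axiom yields O(log_amendment).
Premise 2 is O(log_amendment → waive_amendment); since O(log_amendment), deontic closure gives O(waive_amendment).
Premise 6 is O(waive_amendment → seal_schedule); since O(waive_amendment), deontic closure gives O(seal_schedule).
Applying K to premise 1 (O(seal_schedule → summon_witness)) and O(seal_schedule) yields O(summon_witness).
But premise 3, F(summon_witness), means O(¬summon_witness).
We now have both O(summon_witness) and O(¬summon_witness) — summon_witness is simultaneously obligatory and forbidden, violating the D-axiom.

Inconsistent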